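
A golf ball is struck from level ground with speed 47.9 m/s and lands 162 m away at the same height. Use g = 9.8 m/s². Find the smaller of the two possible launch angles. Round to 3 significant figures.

21.9°

Level-ground range: R = v₀² sin(2θ)/g ⇒ sin 2θ = R g / v₀² = 162×9.8/47.9² = 0.6919.
2θ = arcsin(0.6919) = 43.78° or 180° − 43.78° = 136.22°.
So θ = 21.9° or θ = 68.1°.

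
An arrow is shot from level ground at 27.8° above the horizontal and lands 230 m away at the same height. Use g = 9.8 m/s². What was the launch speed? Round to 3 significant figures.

52.3 m/s

On level ground, R = v₀² sin(2θ) / g, so v₀ = √(R g / sin 2θ).
sin(2 × 27.8°) = 0.8251.
v₀ = √(230 × 9.8 / 0.8251) = √2732 = 52.3 m/s.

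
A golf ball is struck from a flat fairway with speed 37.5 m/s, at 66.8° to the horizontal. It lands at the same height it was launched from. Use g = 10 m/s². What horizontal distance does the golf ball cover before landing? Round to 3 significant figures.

102 m

For level ground, R = v₀² sin(2θ) / g.
sin(2 × 66.8°) = sin 133.6° = 0.7242.
R = (37.5)² × 0.7242 / 10 = 102 m.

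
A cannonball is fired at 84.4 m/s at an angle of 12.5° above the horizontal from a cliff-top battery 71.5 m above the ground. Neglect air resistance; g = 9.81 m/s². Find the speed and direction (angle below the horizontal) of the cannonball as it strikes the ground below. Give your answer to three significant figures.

92.3 m/s at 26.8° below the horizontal

v_x = 84.4 cos 12.5° = 82.40 m/s (constant).
|v_y| at impact = √((18.27)² + 2×9.81×71.5) = 41.67 m/s.
Speed = √(82.40² + 41.67²) = 92.3 m/s; angle = arctan(41.67/82.40) = 26.8° below horizontal.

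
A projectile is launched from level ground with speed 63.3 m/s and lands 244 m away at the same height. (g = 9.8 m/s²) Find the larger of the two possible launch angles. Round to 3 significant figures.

71.7°

Level-ground range: R = v₀² sin(2θ)/g ⇒ sin 2θ = R g / v₀² = 244×9.8/63.3² = 0.5968.
2θ = arcsin(0.5968) = 36.64° or 180° − 36.64° = 143.36°.
So θ = 18.3° or θ = 71.7°.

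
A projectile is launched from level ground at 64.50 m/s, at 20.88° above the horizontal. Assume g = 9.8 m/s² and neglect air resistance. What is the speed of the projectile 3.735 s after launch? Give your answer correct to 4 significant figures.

61.78 m/s

v_x = 64.50 cos 20.88° = 60.264 m/s (constant).
v_y(t) = 64.50 sin 20.88° − g t = 22.989 − 9.8 × 3.735 = -13.614 m/s.
Speed = √(v_x² + v_y²) = √(3631.7 + 185.34) = 61.78 m/s.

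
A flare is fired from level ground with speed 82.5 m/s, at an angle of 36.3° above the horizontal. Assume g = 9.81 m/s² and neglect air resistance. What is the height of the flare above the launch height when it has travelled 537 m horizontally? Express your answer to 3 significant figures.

v_x = 82.5 cos 36.3° = 66.49 m/s, v_y0 = 82.5 sin 36.3° = 48.84 m/s.
Time to reach x = 537 m: t = x / v_x = 537 / 66.49 = 8.076 s.
y = v_y0 t − ½ g t² = 48.84×8.076 − 4.905×8.076² = 74.5 m.

74.5 m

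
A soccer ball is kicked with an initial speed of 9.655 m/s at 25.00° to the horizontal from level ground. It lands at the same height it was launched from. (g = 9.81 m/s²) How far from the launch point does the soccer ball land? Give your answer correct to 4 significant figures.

7.279 m

Components: v_x = 9.655 cos 25.00° = 8.7504 m/s, v_y = 9.655 sin 25.00° = 4.0804 m/s.
Time of flight (same landing height): t = 2 v_y / g = 2 × 4.0804 / 9.81 = 0.83189 s.
Range: R = v_x · t = 8.7504 × 0.83189 = 7.279 m.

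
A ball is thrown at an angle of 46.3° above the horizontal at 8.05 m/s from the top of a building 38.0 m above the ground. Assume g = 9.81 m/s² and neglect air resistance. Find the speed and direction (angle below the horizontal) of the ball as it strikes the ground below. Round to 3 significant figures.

v_x = 8.05 cos 46.3° = 5.562 m/s (constant).
|v_y| at impact = √((5.820)² + 2×9.81×38.0) = 27.92 m/s.
Speed = √(5.562² + 27.92²) = 28.5 m/s; angle = arctan(27.92/5.562) = 78.7° below horizontal.

28.5 m/s at 78.7° below the horizontal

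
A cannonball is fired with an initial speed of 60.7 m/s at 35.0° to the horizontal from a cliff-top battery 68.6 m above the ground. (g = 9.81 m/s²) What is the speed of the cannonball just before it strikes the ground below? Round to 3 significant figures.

v_x = 60.7 cos 35.0° = 49.72 m/s is unchanged throughout.
For the vertical component, v_y² = v_y0² + 2 g h = (34.82)² + 2×9.81×68.6 = 2558, so |v_y| = 50.58 m/s.
Impact speed = √(v_x² + v_y²) = √(2472 + 2558) = 70.9 m/s.

70.9 m/s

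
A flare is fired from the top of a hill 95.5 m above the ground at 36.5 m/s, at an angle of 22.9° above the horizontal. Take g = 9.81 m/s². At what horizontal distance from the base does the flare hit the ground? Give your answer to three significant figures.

Components: v_x = 36.5 cos 22.9° = 33.62 m/s, v_y = 36.5 sin 22.9° = 14.20 m/s.
Vertical: 0 = 95.5 + 14.20 t − ½(9.81) t² ⇒ 4.905 t² − 14.20 t − 95.5 = 0.
t = [14.20 + √(201.6 + 1874)] / 9.810 = 6.092 s.
Horizontal: R = v_x · t = 33.62 × 6.092 = 205 m.

205 m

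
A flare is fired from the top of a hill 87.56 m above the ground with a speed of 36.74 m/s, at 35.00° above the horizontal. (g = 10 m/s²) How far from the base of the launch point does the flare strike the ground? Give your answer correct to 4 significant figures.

204.4 m

Components: v_x = 36.74 cos 35.00° = 30.096 m/s, v_y = 36.74 sin 35.00° = 21.073 m/s.
Vertical: 0 = 87.56 + 21.073 t − ½(10) t² ⇒ 5.000 t² − 21.073 t − 87.56 = 0.
t = [21.073 + √(444.07 + 1751.2)] / 10.00 = 6.7927 s.
Horizontal: R = v_x · t = 30.096 × 6.7927 = 204.4 m.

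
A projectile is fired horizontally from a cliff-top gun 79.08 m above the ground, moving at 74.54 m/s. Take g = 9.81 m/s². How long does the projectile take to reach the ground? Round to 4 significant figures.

4.015 s

The horizontal speed doesn't affect the fall. With v_y0 = 0, h = ½ g t².
t = √(2 × 79.08 / 9.81) = √16.122 = 4.015 s.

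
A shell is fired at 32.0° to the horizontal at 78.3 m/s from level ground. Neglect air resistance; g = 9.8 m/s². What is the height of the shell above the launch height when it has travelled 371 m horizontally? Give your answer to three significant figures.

78.9 m

v_x = 78.3 cos 32.0° = 66.40 m/s, v_y0 = 78.3 sin 32.0° = 41.49 m/s.
Time to reach x = 371 m: t = x / v_x = 371 / 66.40 = 5.587 s.
y = v_y0 t − ½ g t² = 41.49×5.587 − 4.900×5.587² = 78.9 m.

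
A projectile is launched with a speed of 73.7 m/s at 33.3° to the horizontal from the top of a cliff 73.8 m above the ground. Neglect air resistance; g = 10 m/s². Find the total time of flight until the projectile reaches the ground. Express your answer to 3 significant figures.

Vertical component: v_y = 73.7 sin 33.3° = 40.46 m/s.
Taking up as positive with launch at y = 73.8 m, landing at y = 0: 0 = 73.8 + 40.46 t − ½(10) t².
Solving 5.000 t² − 40.46 t − 73.8 = 0 gives t = [40.46 + √(40.46² + 4·5.000·73.8)] / 10.00 = 9.63 s.

9.63 s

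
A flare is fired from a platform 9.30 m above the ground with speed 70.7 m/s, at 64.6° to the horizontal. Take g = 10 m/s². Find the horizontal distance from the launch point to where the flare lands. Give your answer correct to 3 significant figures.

Components: v_x = 70.7 cos 64.6° = 30.33 m/s, v_y = 70.7 sin 64.6° = 63.87 m/s.
Vertical: 0 = 9.30 + 63.87 t − ½(10) t² ⇒ 5.000 t² − 63.87 t − 9.30 = 0.
t = [63.87 + √(4079 + 186.0)] / 10.00 = 12.92 s.
Horizontal: R = v_x · t = 30.33 × 12.92 = 392 m.

392 m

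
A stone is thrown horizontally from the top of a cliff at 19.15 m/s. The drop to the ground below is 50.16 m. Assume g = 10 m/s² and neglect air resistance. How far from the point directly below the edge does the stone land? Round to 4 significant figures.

60.65 m

Initial vertical velocity is zero, so the fall time comes from h = ½ g t²: t = √(2 × 50.16 / 10) = 3.1673 s.
Horizontal motion is uniform at 19.15 m/s, so x = 19.15 × 3.1673 = 60.65 m.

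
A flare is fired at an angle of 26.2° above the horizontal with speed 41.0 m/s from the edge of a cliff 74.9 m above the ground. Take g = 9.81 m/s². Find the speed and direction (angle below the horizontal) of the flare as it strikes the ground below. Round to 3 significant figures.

v_x = 41.0 cos 26.2° = 36.79 m/s (constant).
|v_y| at impact = √((18.10)² + 2×9.81×74.9) = 42.39 m/s.
Speed = √(36.79² + 42.39²) = 56.1 m/s; angle = arctan(42.39/36.79) = 49.0° below horizontal.

56.1 m/s at 49.0° below the horizontal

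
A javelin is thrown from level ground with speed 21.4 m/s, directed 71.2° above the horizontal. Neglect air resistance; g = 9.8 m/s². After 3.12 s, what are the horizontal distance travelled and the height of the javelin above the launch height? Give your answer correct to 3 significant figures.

x = 21.5 m, y = 15.5 m

v_x = 21.4 cos 71.2° = 6.896 m/s; v_y0 = 21.4 sin 71.2° = 20.26 m/s.
x = v_x t = 6.896 × 3.12 = 21.5 m.
y = v_y0 t − ½ g t² = 20.26×3.12 − 4.900×3.12² = 15.5 m.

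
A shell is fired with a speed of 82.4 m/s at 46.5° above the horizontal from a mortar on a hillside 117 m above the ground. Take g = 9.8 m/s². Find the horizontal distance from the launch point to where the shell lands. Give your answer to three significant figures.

Components: v_x = 82.4 cos 46.5° = 56.72 m/s, v_y = 82.4 sin 46.5° = 59.77 m/s.
Vertical: 0 = 117 + 59.77 t − ½(9.8) t² ⇒ 4.900 t² − 59.77 t − 117 = 0.
t = [59.77 + √(3572 + 2293)] / 9.800 = 13.91 s.
Horizontal: R = v_x · t = 56.72 × 13.91 = 789 m.

789 m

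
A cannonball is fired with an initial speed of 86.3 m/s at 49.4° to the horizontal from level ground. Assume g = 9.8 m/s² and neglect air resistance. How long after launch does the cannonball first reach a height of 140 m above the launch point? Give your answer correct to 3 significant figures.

2.67 s

v_y0 = 86.3 sin 49.4° = 65.53 m/s.
Set y = v_y0 t − ½ g t² = 140: 4.900 t² − 65.53 t + 140 = 0.
t = [65.53 ± √(4294 − 2744)] / 9.8 = (65.53 ± 39.37) / 9.8, giving t = 2.67 s or t = 10.7 s.
The cannonball is on the way up at the first time, so t = 2.67 s.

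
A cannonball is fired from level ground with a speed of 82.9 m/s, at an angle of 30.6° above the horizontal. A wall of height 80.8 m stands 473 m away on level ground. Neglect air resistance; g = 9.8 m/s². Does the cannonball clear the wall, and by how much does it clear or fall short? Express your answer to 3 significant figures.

No — it falls 16.4 m short of clearing the wall.

v_x = 82.9 cos 30.6° = 71.36 m/s; v_y0 = 82.9 sin 30.6° = 42.20 m/s.
Time to reach the wall: t = 473 / 71.36 = 6.628 s.
Height at that point: y = 42.20×6.628 − 4.900×6.628² = 64.44 m.
That is 80.8 − 64.44 = 16.4 m below the top of the wall, so the cannonball does not clear it.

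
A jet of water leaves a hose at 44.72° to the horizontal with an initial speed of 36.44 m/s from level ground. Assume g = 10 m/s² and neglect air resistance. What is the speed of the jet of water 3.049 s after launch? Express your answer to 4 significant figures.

26.34 m/s

v_x = 36.44 cos 44.72° = 25.893 m/s (constant).
v_y(t) = 36.44 sin 44.72° − g t = 25.641 − 10 × 3.049 = -4.8490 m/s.
Speed = √(v_x² + v_y²) = √(670.45 + 23.513) = 26.34 m/s.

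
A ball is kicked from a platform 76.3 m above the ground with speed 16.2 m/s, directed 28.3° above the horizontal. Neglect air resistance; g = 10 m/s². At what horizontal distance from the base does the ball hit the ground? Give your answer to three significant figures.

67.7 m

Components: v_x = 16.2 cos 28.3° = 14.26 m/s, v_y = 16.2 sin 28.3° = 7.680 m/s.
Vertical: 0 = 76.3 + 7.680 t − ½(10) t² ⇒ 5.000 t² − 7.680 t − 76.3 = 0.
t = [7.680 + √(58.98 + 1526)] / 10.00 = 4.749 s.
Horizontal: R = v_x · t = 14.26 × 4.749 = 67.7 m.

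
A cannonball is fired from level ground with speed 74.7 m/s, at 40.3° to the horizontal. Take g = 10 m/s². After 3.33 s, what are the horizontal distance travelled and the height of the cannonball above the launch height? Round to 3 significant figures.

x = 190 m, y = 105 m

v_x = 74.7 cos 40.3° = 56.97 m/s; v_y0 = 74.7 sin 40.3° = 48.32 m/s.
x = v_x t = 56.97 × 3.33 = 190 m.
y = v_y0 t − ½ g t² = 48.32×3.33 − 5.000×3.33² = 105 m.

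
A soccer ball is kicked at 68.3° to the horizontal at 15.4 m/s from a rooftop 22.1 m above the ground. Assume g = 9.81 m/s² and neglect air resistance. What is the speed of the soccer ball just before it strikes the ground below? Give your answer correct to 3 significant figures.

25.9 m/s

v_x = 15.4 cos 68.3° = 5.694 m/s is unchanged throughout.
For the vertical component, v_y² = v_y0² + 2 g h = (14.31)² + 2×9.81×22.1 = 638.4, so |v_y| = 25.27 m/s.
Impact speed = √(v_x² + v_y²) = √(32.42 + 638.4) = 25.9 m/s.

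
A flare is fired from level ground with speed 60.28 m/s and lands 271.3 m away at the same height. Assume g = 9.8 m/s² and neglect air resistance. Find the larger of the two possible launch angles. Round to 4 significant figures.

Level-ground range: R = v₀² sin(2θ)/g ⇒ sin 2θ = R g / v₀² = 271.3×9.8/60.28² = 0.7317.
2θ = arcsin(0.7317) = 47.029° or 180° − 47.029° = 132.971°.
So θ = 23.51° or θ = 66.49°.

66.49°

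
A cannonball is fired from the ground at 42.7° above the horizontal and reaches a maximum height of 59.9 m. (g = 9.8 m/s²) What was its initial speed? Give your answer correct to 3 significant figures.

50.5 m/s

At maximum height v_y = 0, so (v₀ sin θ)² = 2 g H.
v₀ sin 42.7° = √(2 × 9.8 × 59.9) = 34.26 m/s.
v₀ = 34.26 / sin 42.7° = 34.26 / 0.6782 = 50.5 m/s.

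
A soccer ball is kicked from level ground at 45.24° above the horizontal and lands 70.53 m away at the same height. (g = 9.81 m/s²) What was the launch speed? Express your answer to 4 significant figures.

On level ground, R = v₀² sin(2θ) / g, so v₀ = √(R g / sin 2θ).
sin(2 × 45.24°) = 1.0000.
v₀ = √(70.53 × 9.81 / 1.0000) = √691.90 = 26.30 m/s.

26.30 m/s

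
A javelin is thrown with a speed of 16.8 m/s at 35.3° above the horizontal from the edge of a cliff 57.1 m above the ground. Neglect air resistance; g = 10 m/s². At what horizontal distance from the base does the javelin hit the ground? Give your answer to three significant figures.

61.5 m

Components: v_x = 16.8 cos 35.3° = 13.71 m/s, v_y = 16.8 sin 35.3° = 9.708 m/s.
Vertical: 0 = 57.1 + 9.708 t − ½(10) t² ⇒ 5.000 t² − 9.708 t − 57.1 = 0.
t = [9.708 + √(94.25 + 1142)] / 10.00 = 4.487 s.
Horizontal: R = v_x · t = 13.71 × 4.487 = 61.5 m.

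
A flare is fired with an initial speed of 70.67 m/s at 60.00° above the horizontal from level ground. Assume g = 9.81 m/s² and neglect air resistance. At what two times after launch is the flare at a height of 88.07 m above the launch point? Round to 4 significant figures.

v_y0 = 70.67 sin 60.00° = 61.202 m/s.
Set y = v_y0 t − ½ g t² = 88.07: 4.905 t² − 61.202 t + 88.07 = 0.
t = [61.202 ± √(3745.7 − 1727.9)] / 9.81 = (61.202 ± 44.920) / 9.81, giving t = 1.660 s or t = 10.82 s.
So the flare is at 88.07 m at t = 1.660 s (rising) and t = 10.82 s (falling).

1.660 s and 10.82 s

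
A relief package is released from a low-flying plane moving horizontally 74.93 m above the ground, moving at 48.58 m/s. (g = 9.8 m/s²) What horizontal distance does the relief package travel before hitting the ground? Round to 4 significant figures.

Initial vertical velocity is zero, so the fall time comes from h = ½ g t²: t = √(2 × 74.93 / 9.8) = 3.9105 s.
Horizontal motion is uniform at 48.58 m/s, so x = 48.58 × 3.9105 = 190.0 m.

190.0 m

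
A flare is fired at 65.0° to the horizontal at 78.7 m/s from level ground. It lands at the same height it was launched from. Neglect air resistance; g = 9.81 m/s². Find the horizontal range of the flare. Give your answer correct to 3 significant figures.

484 m

Components: v_x = 78.7 cos 65.0° = 33.26 m/s, v_y = 78.7 sin 65.0° = 71.33 m/s.
Time of flight (same landing height): t = 2 v_y / g = 2 × 71.33 / 9.81 = 14.54 s.
Range: R = v_x · t = 33.26 × 14.54 = 484 m.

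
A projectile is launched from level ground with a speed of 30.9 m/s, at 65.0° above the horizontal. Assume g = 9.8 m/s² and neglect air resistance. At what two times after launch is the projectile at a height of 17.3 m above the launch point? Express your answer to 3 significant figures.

0.705 s and 5.01 s

v_y0 = 30.9 sin 65.0° = 28.00 m/s.
Set y = v_y0 t − ½ g t² = 17.3: 4.900 t² − 28.00 t + 17.3 = 0.
t = [28.00 ± √(784.0 − 339.1)] / 9.8 = (28.00 ± 21.09) / 9.8, giving t = 0.705 s or t = 5.01 s.
So the projectile is at 17.3 m at t = 0.705 s (rising) and t = 5.01 s (falling).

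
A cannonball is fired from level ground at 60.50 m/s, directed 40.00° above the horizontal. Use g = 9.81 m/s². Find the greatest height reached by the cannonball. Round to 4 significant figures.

77.08 m

Vertical component of launch velocity: v_y = 60.50 sin 40.00° = 38.889 m/s.
At the highest point the vertical velocity is zero, so v_y² = 2 g h_max.
h_max = (38.889)² / (2 × 9.81) = 1512.4 / 19.62 = 77.08 m.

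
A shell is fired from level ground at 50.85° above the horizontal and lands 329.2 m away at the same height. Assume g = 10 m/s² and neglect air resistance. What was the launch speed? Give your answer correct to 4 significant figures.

On level ground, R = v₀² sin(2θ) / g, so v₀ = √(R g / sin 2θ).
sin(2 × 50.85°) = 0.9792.
v₀ = √(329.2 × 10 / 0.9792) = √3361.9 = 57.98 m/s.

57.98 m/s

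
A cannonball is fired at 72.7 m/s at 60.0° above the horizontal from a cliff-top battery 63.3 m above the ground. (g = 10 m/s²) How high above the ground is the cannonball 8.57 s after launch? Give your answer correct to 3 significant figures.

236 m

v_y0 = 72.7 sin 60.0° = 62.96 m/s.
y(t) = 63.3 + v_y0 t − ½ g t² = 63.3 + 62.96×8.57 − ½×10×8.57² = 236 m.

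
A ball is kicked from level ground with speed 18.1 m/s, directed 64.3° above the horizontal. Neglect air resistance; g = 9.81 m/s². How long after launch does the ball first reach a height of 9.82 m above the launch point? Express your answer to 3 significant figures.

v_y0 = 18.1 sin 64.3° = 16.31 m/s.
Set y = v_y0 t − ½ g t² = 9.82: 4.905 t² − 16.31 t + 9.82 = 0.
t = [16.31 ± √(266.0 − 192.7)] / 9.81 = (16.31 ± 8.562) / 9.81, giving t = 0.790 s or t = 2.54 s.
The ball is on the way up at the first time, so t = 0.790 s.

0.790 s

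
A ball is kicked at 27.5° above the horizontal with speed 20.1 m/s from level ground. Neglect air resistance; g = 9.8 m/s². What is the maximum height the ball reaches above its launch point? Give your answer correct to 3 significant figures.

4.39 m

Vertical component of launch velocity: v_y = 20.1 sin 27.5° = 9.281 m/s.
At the highest point the vertical velocity is zero, so v_y² = 2 g h_max.
h_max = (9.281)² / (2 × 9.8) = 86.14 / 19.60 = 4.39 m.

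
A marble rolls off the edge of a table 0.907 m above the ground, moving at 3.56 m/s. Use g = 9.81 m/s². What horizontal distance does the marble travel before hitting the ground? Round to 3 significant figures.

Initial vertical velocity is zero, so the fall time comes from h = ½ g t²: t = √(2 × 0.907 / 9.81) = 0.4300 s.
Horizontal motion is uniform at 3.56 m/s, so x = 3.56 × 0.4300 = 1.53 m.

1.53 m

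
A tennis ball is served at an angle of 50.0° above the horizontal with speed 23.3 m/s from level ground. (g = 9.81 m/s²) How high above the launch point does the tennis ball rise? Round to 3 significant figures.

16.2 m

Vertical component of launch velocity: v_y = 23.3 sin 50.0° = 17.85 m/s.
At the highest point the vertical velocity is zero, so v_y² = 2 g h_max.
h_max = (17.85)² / (2 × 9.81) = 318.6 / 19.62 = 16.2 m.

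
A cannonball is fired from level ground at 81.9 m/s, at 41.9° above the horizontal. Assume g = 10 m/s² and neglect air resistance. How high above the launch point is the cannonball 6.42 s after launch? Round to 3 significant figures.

v_y0 = 81.9 sin 41.9° = 54.70 m/s.
y(t) = v_y0 t − ½ g t² = 54.70×6.42 − 5.000×6.42² = 145 m.

145 m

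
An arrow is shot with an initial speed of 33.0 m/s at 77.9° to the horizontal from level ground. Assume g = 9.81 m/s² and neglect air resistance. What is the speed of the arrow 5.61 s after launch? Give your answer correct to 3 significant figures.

23.8 m/s

v_x = 33.0 cos 77.9° = 6.917 m/s (constant).
v_y(t) = 33.0 sin 77.9° − g t = 32.27 − 9.81 × 5.61 = -22.76 m/s.
Speed = √(v_x² + v_y²) = √(47.84 + 518.0) = 23.8 m/s.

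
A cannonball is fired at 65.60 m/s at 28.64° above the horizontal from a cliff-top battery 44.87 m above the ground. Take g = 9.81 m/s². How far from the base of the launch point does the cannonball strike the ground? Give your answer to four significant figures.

Components: v_x = 65.60 cos 28.64° = 57.574 m/s, v_y = 65.60 sin 28.64° = 31.442 m/s.
Vertical: 0 = 44.87 + 31.442 t − ½(9.81) t² ⇒ 4.905 t² − 31.442 t − 44.87 = 0.
t = [31.442 + √(988.60 + 880.35)] / 9.810 = 7.6120 s.
Horizontal: R = v_x · t = 57.574 × 7.6120 = 438.3 m.

438.3 m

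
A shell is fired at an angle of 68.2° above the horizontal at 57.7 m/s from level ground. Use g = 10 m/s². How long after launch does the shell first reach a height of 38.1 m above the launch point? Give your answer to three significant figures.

v_y0 = 57.7 sin 68.2° = 53.57 m/s.
Set y = v_y0 t − ½ g t² = 38.1: 5.000 t² − 53.57 t + 38.1 = 0.
t = [53.57 ± √(2870 − 762.0)] / 10 = (53.57 ± 45.91) / 10, giving t = 0.766 s or t = 9.95 s.
The shell is on the way up at the first time, so t = 0.766 s.

0.766 s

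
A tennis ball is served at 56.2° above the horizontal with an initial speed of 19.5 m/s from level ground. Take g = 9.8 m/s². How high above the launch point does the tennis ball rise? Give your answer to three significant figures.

13.4 m

Vertical component of launch velocity: v_y = 19.5 sin 56.2° = 16.20 m/s.
At the highest point the vertical velocity is zero, so v_y² = 2 g h_max.
h_max = (16.20)² / (2 × 9.8) = 262.4 / 19.60 = 13.4 m.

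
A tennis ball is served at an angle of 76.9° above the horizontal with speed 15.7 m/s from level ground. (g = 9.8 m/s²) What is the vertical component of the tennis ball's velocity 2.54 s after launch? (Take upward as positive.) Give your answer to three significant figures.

Initial vertical component: v_y0 = 15.7 sin 76.9° = 15.29 m/s.
v_y(t) = v_y0 − g t = 15.29 − 9.8 × 2.54 = -9.60 m/s.

-9.60 m/s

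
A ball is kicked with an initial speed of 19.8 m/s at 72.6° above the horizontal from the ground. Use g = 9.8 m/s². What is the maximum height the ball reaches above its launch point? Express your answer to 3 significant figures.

18.2 m

Vertical component of launch velocity: v_y = 19.8 sin 72.6° = 18.89 m/s.
At the highest point the vertical velocity is zero, so v_y² = 2 g h_max.
h_max = (18.89)² / (2 × 9.8) = 356.8 / 19.60 = 18.2 m.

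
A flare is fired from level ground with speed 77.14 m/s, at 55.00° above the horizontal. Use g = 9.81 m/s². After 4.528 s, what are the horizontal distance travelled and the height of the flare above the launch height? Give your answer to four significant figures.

x = 200.3 m, y = 185.6 m

v_x = 77.14 cos 55.00° = 44.246 m/s; v_y0 = 77.14 sin 55.00° = 63.189 m/s.
x = v_x t = 44.246 × 4.528 = 200.3 m.
y = v_y0 t − ½ g t² = 63.189×4.528 − 4.905×4.528² = 185.6 m.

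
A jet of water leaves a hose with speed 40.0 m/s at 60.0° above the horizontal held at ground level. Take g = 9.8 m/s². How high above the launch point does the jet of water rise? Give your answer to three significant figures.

61.2 m

Vertical component of launch velocity: v_y = 40.0 sin 60.0° = 34.64 m/s.
At the highest point the vertical velocity is zero, so v_y² = 2 g h_max.
h_max = (34.64)² / (2 × 9.8) = 1200 / 19.60 = 61.2 m.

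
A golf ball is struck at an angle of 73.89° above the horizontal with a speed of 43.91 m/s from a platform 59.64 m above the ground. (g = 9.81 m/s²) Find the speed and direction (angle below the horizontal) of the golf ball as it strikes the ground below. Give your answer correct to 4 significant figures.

55.66 m/s at 77.36° below the horizontal

v_x = 43.91 cos 73.89° = 12.184 m/s (constant).
|v_y| at impact = √((42.186)² + 2×9.81×59.64) = 54.312 m/s.
Speed = √(12.184² + 54.312²) = 55.66 m/s; angle = arctan(54.312/12.184) = 77.36° below horizontal.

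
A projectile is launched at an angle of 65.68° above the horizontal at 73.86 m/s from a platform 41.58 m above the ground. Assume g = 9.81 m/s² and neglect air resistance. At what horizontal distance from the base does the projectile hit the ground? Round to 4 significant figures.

435.4 m

Components: v_x = 73.86 cos 65.68° = 30.418 m/s, v_y = 73.86 sin 65.68° = 67.306 m/s.
Vertical: 0 = 41.58 + 67.306 t − ½(9.81) t² ⇒ 4.905 t² − 67.306 t − 41.58 = 0.
t = [67.306 + √(4530.1 + 815.80)] / 9.810 = 14.314 s.
Horizontal: R = v_x · t = 30.418 × 14.314 = 435.4 m.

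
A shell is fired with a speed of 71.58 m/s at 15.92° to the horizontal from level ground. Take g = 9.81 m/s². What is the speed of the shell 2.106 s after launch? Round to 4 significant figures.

v_x = 71.58 cos 15.92° = 68.835 m/s (constant).
v_y(t) = 71.58 sin 15.92° − g t = 19.634 − 9.81 × 2.106 = -1.0259 m/s.
Speed = √(v_x² + v_y²) = √(4738.3 + 1.0525) = 68.84 m/s.

68.84 m/s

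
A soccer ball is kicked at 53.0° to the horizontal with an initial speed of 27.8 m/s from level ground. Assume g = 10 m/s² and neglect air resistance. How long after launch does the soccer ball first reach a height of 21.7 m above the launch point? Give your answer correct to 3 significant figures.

v_y0 = 27.8 sin 53.0° = 22.20 m/s.
Set y = v_y0 t − ½ g t² = 21.7: 5.000 t² − 22.20 t + 21.7 = 0.
t = [22.20 ± √(492.8 − 434.0)] / 10 = (22.20 ± 7.668) / 10, giving t = 1.45 s or t = 2.99 s.
The soccer ball is on the way up at the first time, so t = 1.45 s.

1.45 s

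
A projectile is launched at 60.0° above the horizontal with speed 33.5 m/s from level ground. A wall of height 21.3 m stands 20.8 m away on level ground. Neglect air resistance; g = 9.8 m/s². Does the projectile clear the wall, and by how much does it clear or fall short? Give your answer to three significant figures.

Yes — it clears the wall by 7.17 m.

v_x = 33.5 cos 60.0° = 16.75 m/s; v_y0 = 33.5 sin 60.0° = 29.01 m/s.
Time to reach the wall: t = 20.8 / 16.75 = 1.242 s.
Height at that point: y = 29.01×1.242 − 4.900×1.242² = 28.47 m.
That is 28.47 − 21.3 = 7.17 m above the top of the wall, so the projectile clears it.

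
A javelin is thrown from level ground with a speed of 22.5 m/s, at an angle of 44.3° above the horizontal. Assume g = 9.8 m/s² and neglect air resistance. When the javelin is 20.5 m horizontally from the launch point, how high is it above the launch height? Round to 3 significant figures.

v_x = 22.5 cos 44.3° = 16.10 m/s, v_y0 = 22.5 sin 44.3° = 15.71 m/s.
Time to reach x = 20.5 m: t = x / v_x = 20.5 / 16.10 = 1.273 s.
y = v_y0 t − ½ g t² = 15.71×1.273 − 4.900×1.273² = 12.1 m.

12.1 m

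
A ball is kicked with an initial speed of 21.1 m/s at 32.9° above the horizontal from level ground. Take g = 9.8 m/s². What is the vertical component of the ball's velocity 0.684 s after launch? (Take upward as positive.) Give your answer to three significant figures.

4.76 m/s

Initial vertical component: v_y0 = 21.1 sin 32.9° = 11.46 m/s.
v_y(t) = v_y0 − g t = 11.46 − 9.8 × 0.684 = 4.76 m/s.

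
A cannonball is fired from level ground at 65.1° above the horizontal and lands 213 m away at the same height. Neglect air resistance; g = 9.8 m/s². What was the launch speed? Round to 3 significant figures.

On level ground, R = v₀² sin(2θ) / g, so v₀ = √(R g / sin 2θ).
sin(2 × 65.1°) = 0.7638.
v₀ = √(213 × 9.8 / 0.7638) = √2733 = 52.3 m/s.

52.3 m/s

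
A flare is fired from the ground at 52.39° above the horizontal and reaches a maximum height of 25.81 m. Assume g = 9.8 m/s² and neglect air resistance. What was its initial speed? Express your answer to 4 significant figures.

At maximum height v_y = 0, so (v₀ sin θ)² = 2 g H.
v₀ sin 52.39° = √(2 × 9.8 × 25.81) = 22.492 m/s.
v₀ = 22.492 / sin 52.39° = 22.492 / 0.7922 = 28.39 m/s.

28.39 m/s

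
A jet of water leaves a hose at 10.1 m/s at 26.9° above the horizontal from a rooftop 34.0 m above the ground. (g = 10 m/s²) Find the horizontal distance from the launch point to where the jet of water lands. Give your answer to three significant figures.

28.0 m

Components: v_x = 10.1 cos 26.9° = 9.007 m/s, v_y = 10.1 sin 26.9° = 4.570 m/s.
Vertical: 0 = 34.0 + 4.570 t − ½(10) t² ⇒ 5.000 t² − 4.570 t − 34.0 = 0.
t = [4.570 + √(20.88 + 680.0)] / 10.00 = 3.104 s.
Horizontal: R = v_x · t = 9.007 × 3.104 = 28.0 m.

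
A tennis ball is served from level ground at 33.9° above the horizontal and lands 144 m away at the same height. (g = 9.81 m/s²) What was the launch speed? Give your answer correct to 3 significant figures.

39.1 m/s

On level ground, R = v₀² sin(2θ) / g, so v₀ = √(R g / sin 2θ).
sin(2 × 33.9°) = 0.9259.
v₀ = √(144 × 9.81 / 0.9259) = √1526 = 39.1 m/s.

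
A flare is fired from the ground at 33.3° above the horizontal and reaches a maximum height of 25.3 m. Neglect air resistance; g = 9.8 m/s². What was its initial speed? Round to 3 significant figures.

At maximum height v_y = 0, so (v₀ sin θ)² = 2 g H.
v₀ sin 33.3° = √(2 × 9.8 × 25.3) = 22.27 m/s.
v₀ = 22.27 / sin 33.3° = 22.27 / 0.5490 = 40.6 m/s.

40.6 m/s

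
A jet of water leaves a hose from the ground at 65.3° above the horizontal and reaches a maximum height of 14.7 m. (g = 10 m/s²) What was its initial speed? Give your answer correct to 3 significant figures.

At maximum height v_y = 0, so (v₀ sin θ)² = 2 g H.
v₀ sin 65.3° = √(2 × 10 × 14.7) = 17.15 m/s.
v₀ = 17.15 / sin 65.3° = 17.15 / 0.9085 = 18.9 m/s.

18.9 m/s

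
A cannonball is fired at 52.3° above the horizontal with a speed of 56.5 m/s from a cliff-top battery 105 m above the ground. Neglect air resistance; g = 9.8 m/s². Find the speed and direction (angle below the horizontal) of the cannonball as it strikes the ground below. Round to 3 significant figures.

v_x = 56.5 cos 52.3° = 34.55 m/s (constant).
|v_y| at impact = √((44.70)² + 2×9.8×105) = 63.69 m/s.
Speed = √(34.55² + 63.69²) = 72.5 m/s; angle = arctan(63.69/34.55) = 61.5° below horizontal.

72.5 m/s at 61.5° below the horizontal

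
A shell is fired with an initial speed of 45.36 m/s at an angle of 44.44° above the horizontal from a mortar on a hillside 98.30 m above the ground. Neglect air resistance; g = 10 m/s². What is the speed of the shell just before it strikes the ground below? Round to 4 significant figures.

v_x = 45.36 cos 44.44° = 32.386 m/s is unchanged throughout.
For the vertical component, v_y² = v_y0² + 2 g h = (31.759)² + 2×10×98.30 = 2974.6, so |v_y| = 54.540 m/s.
Impact speed = √(v_x² + v_y²) = √(1048.9 + 2974.6) = 63.43 m/s.

63.43 m/s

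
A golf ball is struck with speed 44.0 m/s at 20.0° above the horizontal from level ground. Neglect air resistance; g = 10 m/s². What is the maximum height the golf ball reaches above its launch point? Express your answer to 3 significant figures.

Vertical component of launch velocity: v_y = 44.0 sin 20.0° = 15.05 m/s.
At the highest point the vertical velocity is zero, so v_y² = 2 g h_max.
h_max = (15.05)² / (2 × 10) = 226.5 / 20.00 = 11.3 m.

11.3 m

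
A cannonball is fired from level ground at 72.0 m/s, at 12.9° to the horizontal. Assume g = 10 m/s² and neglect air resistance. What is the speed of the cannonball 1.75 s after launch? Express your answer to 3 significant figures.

70.2 m/s

v_x = 72.0 cos 12.9° = 70.18 m/s (constant).
v_y(t) = 72.0 sin 12.9° − g t = 16.07 − 10 × 1.75 = -1.430 m/s.
Speed = √(v_x² + v_y²) = √(4925 + 2.045) = 70.2 m/s.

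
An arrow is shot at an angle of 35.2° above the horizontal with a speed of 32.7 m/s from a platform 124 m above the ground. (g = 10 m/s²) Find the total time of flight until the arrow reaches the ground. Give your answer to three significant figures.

7.21 s

Vertical component: v_y = 32.7 sin 35.2° = 18.85 m/s.
Taking up as positive with launch at y = 124 m, landing at y = 0: 0 = 124 + 18.85 t − ½(10) t².
Solving 5.000 t² − 18.85 t − 124 = 0 gives t = [18.85 + √(18.85² + 4·5.000·124)] / 10.00 = 7.21 s.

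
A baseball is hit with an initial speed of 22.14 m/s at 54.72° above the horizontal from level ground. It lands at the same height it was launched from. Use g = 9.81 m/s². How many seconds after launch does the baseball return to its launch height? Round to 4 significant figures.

3.685 s

Vertical component: v_y = 22.14 sin 54.72° = 18.074 m/s.
For a projectile landing at launch height, time of flight is t = 2 v_y / g = 2 × 18.074 / 9.81 = 3.685 s.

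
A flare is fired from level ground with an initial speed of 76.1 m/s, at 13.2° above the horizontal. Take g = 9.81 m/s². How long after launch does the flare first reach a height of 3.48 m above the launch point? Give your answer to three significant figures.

0.213 s

v_y0 = 76.1 sin 13.2° = 17.38 m/s.
Set y = v_y0 t − ½ g t² = 3.48: 4.905 t² − 17.38 t + 3.48 = 0.
t = [17.38 ± √(302.1 − 68.28)] / 9.81 = (17.38 ± 15.29) / 9.81, giving t = 0.213 s or t = 3.33 s.
The flare is on the way up at the first time, so t = 0.213 s.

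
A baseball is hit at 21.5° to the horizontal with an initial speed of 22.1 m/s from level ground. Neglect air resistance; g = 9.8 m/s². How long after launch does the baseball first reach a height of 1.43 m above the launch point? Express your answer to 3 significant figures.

0.201 s

v_y0 = 22.1 sin 21.5° = 8.100 m/s.
Set y = v_y0 t − ½ g t² = 1.43: 4.900 t² − 8.100 t + 1.43 = 0.
t = [8.100 ± √(65.61 − 28.03)] / 9.8 = (8.100 ± 6.130) / 9.8, giving t = 0.201 s or t = 1.45 s.
The baseball is on the way up at the first time, so t = 0.201 s.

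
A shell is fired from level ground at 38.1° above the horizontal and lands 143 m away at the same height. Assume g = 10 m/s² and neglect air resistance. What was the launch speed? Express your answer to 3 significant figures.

38.4 m/s

On level ground, R = v₀² sin(2θ) / g, so v₀ = √(R g / sin 2θ).
sin(2 × 38.1°) = 0.9711.
v₀ = √(143 × 10 / 0.9711) = √1473 = 38.4 m/s.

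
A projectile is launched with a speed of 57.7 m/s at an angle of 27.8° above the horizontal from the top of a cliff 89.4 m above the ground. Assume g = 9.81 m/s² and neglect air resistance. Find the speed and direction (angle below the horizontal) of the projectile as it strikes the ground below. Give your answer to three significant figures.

v_x = 57.7 cos 27.8° = 51.04 m/s (constant).
|v_y| at impact = √((26.91)² + 2×9.81×89.4) = 49.78 m/s.
Speed = √(51.04² + 49.78²) = 71.3 m/s; angle = arctan(49.78/51.04) = 44.3° below horizontal.

71.3 m/s at 44.3° below the horizontal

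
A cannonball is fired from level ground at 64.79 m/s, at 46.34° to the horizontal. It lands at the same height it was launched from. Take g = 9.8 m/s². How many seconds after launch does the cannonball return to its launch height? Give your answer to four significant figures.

9.566 s

Vertical component: v_y = 64.79 sin 46.34° = 46.872 m/s.
For a projectile landing at launch height, time of flight is t = 2 v_y / g = 2 × 46.872 / 9.8 = 9.566 s.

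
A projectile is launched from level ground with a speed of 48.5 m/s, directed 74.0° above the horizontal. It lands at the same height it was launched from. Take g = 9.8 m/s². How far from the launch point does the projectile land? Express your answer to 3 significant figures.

127 m

For level ground, R = v₀² sin(2θ) / g.
sin(2 × 74.0°) = sin 148.0° = 0.5299.
R = (48.5)² × 0.5299 / 9.8 = 127 m.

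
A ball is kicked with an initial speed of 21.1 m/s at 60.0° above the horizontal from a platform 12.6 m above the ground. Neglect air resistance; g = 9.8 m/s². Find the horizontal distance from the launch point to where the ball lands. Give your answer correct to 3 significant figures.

45.6 m

Components: v_x = 21.1 cos 60.0° = 10.55 m/s, v_y = 21.1 sin 60.0° = 18.27 m/s.
Vertical: 0 = 12.6 + 18.27 t − ½(9.8) t² ⇒ 4.900 t² − 18.27 t − 12.6 = 0.
t = [18.27 + √(333.8 + 247.0)] / 9.800 = 4.323 s.
Horizontal: R = v_x · t = 10.55 × 4.323 = 45.6 m.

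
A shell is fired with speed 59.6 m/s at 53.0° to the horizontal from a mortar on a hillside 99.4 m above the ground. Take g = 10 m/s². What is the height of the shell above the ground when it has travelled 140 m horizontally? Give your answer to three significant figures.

v_x = 59.6 cos 53.0° = 35.87 m/s, v_y0 = 59.6 sin 53.0° = 47.60 m/s.
Time to reach x = 140 m: t = x / v_x = 140 / 35.87 = 3.903 s.
y = 99.4 + v_y0 t − ½ g t² = 99.4 + 47.60×3.903 − 5.000×3.903² = 209 m.

209 m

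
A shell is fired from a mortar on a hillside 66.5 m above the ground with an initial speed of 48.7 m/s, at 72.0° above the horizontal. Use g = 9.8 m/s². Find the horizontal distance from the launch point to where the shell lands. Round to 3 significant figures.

161 m

Components: v_x = 48.7 cos 72.0° = 15.05 m/s, v_y = 48.7 sin 72.0° = 46.32 m/s.
Vertical: 0 = 66.5 + 46.32 t − ½(9.8) t² ⇒ 4.900 t² − 46.32 t − 66.5 = 0.
t = [46.32 + √(2146 + 1303)] / 9.800 = 10.72 s.
Horizontal: R = v_x · t = 15.05 × 10.72 = 161 m.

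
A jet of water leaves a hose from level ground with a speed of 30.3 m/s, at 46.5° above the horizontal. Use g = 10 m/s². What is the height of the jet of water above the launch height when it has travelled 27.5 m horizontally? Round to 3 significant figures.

20.3 m

v_x = 30.3 cos 46.5° = 20.86 m/s, v_y0 = 30.3 sin 46.5° = 21.98 m/s.
Time to reach x = 27.5 m: t = x / v_x = 27.5 / 20.86 = 1.318 s.
y = v_y0 t − ½ g t² = 21.98×1.318 − 5.000×1.318² = 20.3 m.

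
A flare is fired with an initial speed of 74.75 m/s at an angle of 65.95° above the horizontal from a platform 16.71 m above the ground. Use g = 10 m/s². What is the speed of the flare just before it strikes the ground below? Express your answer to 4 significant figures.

v_x = 74.75 cos 65.95° = 30.463 m/s is unchanged throughout.
For the vertical component, v_y² = v_y0² + 2 g h = (68.261)² + 2×10×16.71 = 4993.8, so |v_y| = 70.667 m/s.
Impact speed = √(v_x² + v_y²) = √(927.99 + 4993.8) = 76.95 m/s.

76.95 m/s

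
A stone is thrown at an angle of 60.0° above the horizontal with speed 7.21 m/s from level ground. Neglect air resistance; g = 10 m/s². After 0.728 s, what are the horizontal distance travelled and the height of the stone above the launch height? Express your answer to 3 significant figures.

v_x = 7.21 cos 60.0° = 3.605 m/s; v_y0 = 7.21 sin 60.0° = 6.244 m/s.
x = v_x t = 3.605 × 0.728 = 2.62 m.
y = v_y0 t − ½ g t² = 6.244×0.728 − 5.000×0.728² = 1.90 m.

x = 2.62 m, y = 1.90 m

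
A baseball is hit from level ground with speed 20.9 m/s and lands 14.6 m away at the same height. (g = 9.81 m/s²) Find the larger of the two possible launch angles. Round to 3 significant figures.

Level-ground range: R = v₀² sin(2θ)/g ⇒ sin 2θ = R g / v₀² = 14.6×9.81/20.9² = 0.3279.
2θ = arcsin(0.3279) = 19.14° or 180° − 19.14° = 160.86°.
So θ = 9.57° or θ = 80.4°.

80.4°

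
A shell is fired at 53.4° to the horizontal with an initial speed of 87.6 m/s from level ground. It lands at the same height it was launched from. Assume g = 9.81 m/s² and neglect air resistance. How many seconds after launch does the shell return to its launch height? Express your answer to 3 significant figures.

14.3 s

Vertical component: v_y = 87.6 sin 53.4° = 70.33 m/s.
For a projectile landing at launch height, time of flight is t = 2 v_y / g = 2 × 70.33 / 9.81 = 14.3 s.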